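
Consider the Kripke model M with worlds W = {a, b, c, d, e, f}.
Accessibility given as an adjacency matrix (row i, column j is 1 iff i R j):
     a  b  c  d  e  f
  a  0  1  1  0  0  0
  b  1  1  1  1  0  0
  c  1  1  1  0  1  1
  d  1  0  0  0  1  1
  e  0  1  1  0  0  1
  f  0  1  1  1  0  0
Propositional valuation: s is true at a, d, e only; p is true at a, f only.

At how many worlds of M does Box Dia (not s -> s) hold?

3

Recall that Box ψ holds at a world iff ψ holds at every accessible world, and Dia ψ holds iff ψ holds at some accessible world.
Let φ = Box Dia (not s -> s). Evaluate φ at each world:
  a (successors {b, c}): φ is true.
  b (successors {a, b, c, d}): φ is false.
  c (successors {a, b, c, e, f}): φ is false.
  d (successors {a, e, f}): φ is false.
  e (successors {b, c, f}): φ is true.
  f (successors {b, c, d}): φ is true.
For instance, at d:
  At d: Box Dia (not s -> s) requires Dia (not s -> s) at every successor {a, e, f}.
    Dia (not s -> s) fails at a, so Box Dia (not s -> s) is false at d.
      At a: Dia (not s -> s) requires not s -> s at some successor in {b, c}.
        At b: not s -> s is false.
        At c: not s -> s is false.
      So Dia (not s -> s) is false at a.
Satisfying worlds: {a, e, f}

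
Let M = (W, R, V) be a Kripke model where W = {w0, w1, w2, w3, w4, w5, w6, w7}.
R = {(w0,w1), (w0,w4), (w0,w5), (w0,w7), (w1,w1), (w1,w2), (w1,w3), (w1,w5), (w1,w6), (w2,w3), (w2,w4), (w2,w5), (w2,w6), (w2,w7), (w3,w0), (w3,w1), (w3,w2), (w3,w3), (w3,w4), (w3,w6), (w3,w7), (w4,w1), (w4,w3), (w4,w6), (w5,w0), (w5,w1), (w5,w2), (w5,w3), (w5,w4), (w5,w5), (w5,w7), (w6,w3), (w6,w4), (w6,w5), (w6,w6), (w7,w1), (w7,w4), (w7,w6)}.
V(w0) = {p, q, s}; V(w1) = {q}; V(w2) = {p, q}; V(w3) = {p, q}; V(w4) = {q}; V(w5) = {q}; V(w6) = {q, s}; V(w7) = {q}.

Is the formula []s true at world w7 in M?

No

At w7: []s requires s at every successor {w1, w4, w6}.
  s fails at w1, so []s is false at w7.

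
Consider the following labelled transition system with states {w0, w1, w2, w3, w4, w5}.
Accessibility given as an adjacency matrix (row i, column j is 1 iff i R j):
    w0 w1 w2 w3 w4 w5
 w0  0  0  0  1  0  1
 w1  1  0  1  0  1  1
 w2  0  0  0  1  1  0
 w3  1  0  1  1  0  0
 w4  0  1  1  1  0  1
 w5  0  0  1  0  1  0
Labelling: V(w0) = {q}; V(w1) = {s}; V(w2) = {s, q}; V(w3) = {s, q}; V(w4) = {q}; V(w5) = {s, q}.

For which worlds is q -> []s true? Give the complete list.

w0, w1, w4

Let φ = q -> []s. Evaluate φ at each world:
  w0 (successors {w3, w5}): φ is true.
  w1 (successors {w0, w2, w4, w5}): φ is true.
  w2 (successors {w3, w4}): φ is false.
  w3 (successors {w0, w2, w3}): φ is false.
  w4 (successors {w1, w2, w3, w5}): φ is true.
  w5 (successors {w2, w4}): φ is false.
For instance, at w4:
  At w4: q is true, []s is true, so q -> []s is true.
    At w4: []s requires s at every successor {w1, w2, w3, w5}.
      At w1: s is true.
      At w2: s is true.
      At w3: s is true.
      At w5: s is true.
    So []s is true at w4.
Satisfying worlds: {w0, w1, w4}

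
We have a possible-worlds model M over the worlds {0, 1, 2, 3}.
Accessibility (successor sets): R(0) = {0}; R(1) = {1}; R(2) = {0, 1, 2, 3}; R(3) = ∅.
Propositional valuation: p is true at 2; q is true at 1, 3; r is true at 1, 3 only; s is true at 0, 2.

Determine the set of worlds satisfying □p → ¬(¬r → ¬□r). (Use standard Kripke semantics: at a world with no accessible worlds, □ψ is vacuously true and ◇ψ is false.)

Let φ = □p → ¬(¬r → ¬□r). Evaluate φ at each world:
  0 (successors {0}): φ is true.
  1 (successors {1}): φ is true.
  2 (successors {0, 1, 2, 3}): φ is true.
  3 (successors ∅): φ is false.
For instance, at 2:
  At 2: □p is false, ¬(¬r → ¬□r) is false, so □p → ¬(¬r → ¬□r) is true.
    At 2: □p requires p at every successor {0, 1, 2, 3}.
      p fails at 0, so □p is false at 2.
    At 2: ¬r → ¬□r is true, so ¬(¬r → ¬□r) is false.
      At 2: ¬r is true, ¬□r is true, so ¬r → ¬□r is true.
Satisfying worlds: {0, 1, 2}

0, 1, 2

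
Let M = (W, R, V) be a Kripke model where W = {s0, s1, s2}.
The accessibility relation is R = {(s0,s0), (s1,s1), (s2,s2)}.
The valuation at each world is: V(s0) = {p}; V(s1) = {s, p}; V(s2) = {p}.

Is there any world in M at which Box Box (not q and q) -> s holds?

Yes

Recall that Box ψ holds at a world iff ψ holds at every accessible world, and Dia ψ holds iff ψ holds at some accessible world.
Let φ = Box Box (not q and q) -> s. Evaluate φ at each world:
  s0 (successors {s0}): φ is true.
  s1 (successors {s1}): φ is true.
  s2 (successors {s2}): φ is true.
Detail at s0 (witness):
  At s0: Box Box (not q and q) is false, s is false, so Box Box (not q and q) -> s is true.
    At s0: Box Box (not q and q) requires Box (not q and q) at every successor {s0}.
      Box (not q and q) fails at s0, so Box Box (not q and q) is false at s0.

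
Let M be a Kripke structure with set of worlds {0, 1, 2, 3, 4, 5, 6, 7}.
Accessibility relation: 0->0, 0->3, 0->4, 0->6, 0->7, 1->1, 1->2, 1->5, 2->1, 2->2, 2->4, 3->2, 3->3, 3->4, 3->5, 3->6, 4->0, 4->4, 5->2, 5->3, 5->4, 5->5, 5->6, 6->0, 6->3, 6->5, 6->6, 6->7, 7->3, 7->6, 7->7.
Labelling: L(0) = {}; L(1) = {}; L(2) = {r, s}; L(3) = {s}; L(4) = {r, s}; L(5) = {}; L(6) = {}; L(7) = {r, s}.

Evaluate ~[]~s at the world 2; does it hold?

Yes

At 2: []~s is false, so ~[]~s is true.
  At 2: []~s requires ~s at every successor {1, 2, 4}.
    ~s fails at 2, so []~s is false at 2.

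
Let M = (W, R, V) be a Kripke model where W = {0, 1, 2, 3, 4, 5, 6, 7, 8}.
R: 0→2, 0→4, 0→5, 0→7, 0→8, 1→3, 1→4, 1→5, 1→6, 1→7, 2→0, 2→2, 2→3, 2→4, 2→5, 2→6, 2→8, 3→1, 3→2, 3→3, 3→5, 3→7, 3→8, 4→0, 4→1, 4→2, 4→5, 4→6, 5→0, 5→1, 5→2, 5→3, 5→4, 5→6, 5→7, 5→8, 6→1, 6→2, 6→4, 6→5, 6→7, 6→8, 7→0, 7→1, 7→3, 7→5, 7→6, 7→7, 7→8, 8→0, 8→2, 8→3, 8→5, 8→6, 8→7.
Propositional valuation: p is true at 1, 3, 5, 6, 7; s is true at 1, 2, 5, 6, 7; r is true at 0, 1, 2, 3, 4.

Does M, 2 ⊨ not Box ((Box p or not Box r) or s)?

At 2: Box ((Box p or not Box r) or s) is true, so not Box ((Box p or not Box r) or s) is false.
  At 2: Box ((Box p or not Box r) or s) requires (Box p or not Box r) or s at every successor {0, 2, 3, 4, 5, 6, 8}.
    At 0: (Box p or not Box r) or s is true.
    At 2: (Box p or not Box r) or s is true.
    At 3: (Box p or not Box r) or s is true.
    At 4: (Box p or not Box r) or s is true.
    At 5: (Box p or not Box r) or s is true.
    At 6: (Box p or not Box r) or s is true.
    At 8: (Box p or not Box r) or s is true.
  So Box ((Box p or not Box r) or s) is true at 2.

No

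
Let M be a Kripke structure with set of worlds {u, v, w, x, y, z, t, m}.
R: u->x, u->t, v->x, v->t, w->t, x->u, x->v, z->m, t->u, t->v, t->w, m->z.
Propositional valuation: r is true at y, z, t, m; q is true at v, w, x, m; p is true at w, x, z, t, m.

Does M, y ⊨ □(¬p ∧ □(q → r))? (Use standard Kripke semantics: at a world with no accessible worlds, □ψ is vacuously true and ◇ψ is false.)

At y: no accessible worlds, so □(¬p ∧ □(q → r)) holds vacuously.

Yes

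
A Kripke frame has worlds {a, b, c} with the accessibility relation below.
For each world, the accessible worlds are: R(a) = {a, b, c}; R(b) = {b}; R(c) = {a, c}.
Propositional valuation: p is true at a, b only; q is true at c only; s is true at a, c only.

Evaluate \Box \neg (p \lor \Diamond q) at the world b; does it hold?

At b: \Box \neg (p \lor \Diamond q) requires \neg (p \lor \Diamond q) at every successor {b}.
  \neg (p \lor \Diamond q) fails at b, so \Box \neg (p \lor \Diamond q) is false at b.
    At b: p \lor \Diamond q is true, so \neg (p \lor \Diamond q) is false.
      At b: p is true, \Diamond q is false, so p \lor \Diamond q is true.

No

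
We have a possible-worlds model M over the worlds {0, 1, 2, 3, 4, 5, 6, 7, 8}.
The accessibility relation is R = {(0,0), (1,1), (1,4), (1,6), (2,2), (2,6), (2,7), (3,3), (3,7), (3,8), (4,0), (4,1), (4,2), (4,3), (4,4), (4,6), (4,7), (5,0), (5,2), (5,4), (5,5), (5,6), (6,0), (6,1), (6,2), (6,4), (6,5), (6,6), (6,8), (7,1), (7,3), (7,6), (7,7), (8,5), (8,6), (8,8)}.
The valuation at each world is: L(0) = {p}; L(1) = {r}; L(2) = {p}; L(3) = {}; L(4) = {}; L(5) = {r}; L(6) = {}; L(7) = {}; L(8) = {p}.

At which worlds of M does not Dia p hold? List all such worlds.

1, 7

Recall that Dia ψ holds at a world iff ψ holds at some accessible world.
Let φ = not Dia p. Evaluate φ at each world:
  0 (successors {0}): φ is false.
  1 (successors {1, 4, 6}): φ is true.
  2 (successors {2, 6, 7}): φ is false.
  3 (successors {3, 7, 8}): φ is false.
  4 (successors {0, 1, 2, 3, 4, 6, 7}): φ is false.
  5 (successors {0, 2, 4, 5, 6}): φ is false.
  6 (successors {0, 1, 2, 4, 5, 6, 8}): φ is false.
  7 (successors {1, 3, 6, 7}): φ is true.
  8 (successors {5, 6, 8}): φ is false.
For instance, at 4:
  At 4: Dia p is true, so not Dia p is false.
    At 4: Dia p requires p at some successor in {0, 1, 2, 3, 4, 6, 7}.
      p holds at 0, so Dia p is true at 4.
Satisfying worlds: {1, 7}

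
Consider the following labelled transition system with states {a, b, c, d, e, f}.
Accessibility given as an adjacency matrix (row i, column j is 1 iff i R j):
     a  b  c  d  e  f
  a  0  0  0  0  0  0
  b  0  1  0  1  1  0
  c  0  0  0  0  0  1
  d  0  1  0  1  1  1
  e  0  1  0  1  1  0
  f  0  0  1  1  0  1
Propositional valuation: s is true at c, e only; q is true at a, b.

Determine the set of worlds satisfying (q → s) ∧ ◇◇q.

d, e, f

Let φ = (q → s) ∧ ◇◇q. Evaluate φ at each world:
  a (successors ∅): φ is false.
  b (successors {b, d, e}): φ is false.
  c (successors {f}): φ is false.
  d (successors {b, d, e, f}): φ is true.
  e (successors {b, d, e}): φ is true.
  f (successors {c, d, f}): φ is true.
For instance, at e:
  At e: q → s is true, ◇◇q is true, so (q → s) ∧ ◇◇q is true.
    At e: ◇◇q requires ◇q at some successor in {b, d, e}.
      ◇q holds at b, so ◇◇q is true at e.
Satisfying worlds: {d, e, f}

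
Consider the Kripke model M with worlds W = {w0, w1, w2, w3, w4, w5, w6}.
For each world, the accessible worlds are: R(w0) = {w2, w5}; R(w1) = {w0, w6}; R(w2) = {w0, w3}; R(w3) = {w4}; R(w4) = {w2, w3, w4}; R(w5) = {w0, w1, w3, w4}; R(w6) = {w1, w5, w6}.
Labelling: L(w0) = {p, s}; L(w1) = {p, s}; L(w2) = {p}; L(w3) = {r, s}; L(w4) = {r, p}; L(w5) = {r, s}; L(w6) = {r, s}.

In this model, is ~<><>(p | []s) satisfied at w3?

Recall that []ψ holds at a world iff ψ holds at every accessible world, and <>ψ holds iff ψ holds at some accessible world.
At w3: <><>(p | []s) is true, so ~<><>(p | []s) is false.
  At w3: <><>(p | []s) requires <>(p | []s) at some successor in {w4}.
    <>(p | []s) holds at w4, so <><>(p | []s) is true at w3.
      At w4: <>(p | []s) requires p | []s at some successor in {w2, w3, w4}.
        p | []s holds at w2, so <>(p | []s) is true at w4.

No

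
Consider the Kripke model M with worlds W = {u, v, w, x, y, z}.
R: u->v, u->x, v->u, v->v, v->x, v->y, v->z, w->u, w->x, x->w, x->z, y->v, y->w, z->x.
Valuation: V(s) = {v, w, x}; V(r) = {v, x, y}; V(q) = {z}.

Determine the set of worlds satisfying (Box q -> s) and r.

v, x, y

Let φ = (Box q -> s) and r. Evaluate φ at each world:
  u (successors {v, x}): φ is false.
  v (successors {u, v, x, y, z}): φ is true.
  w (successors {u, x}): φ is false.
  x (successors {w, z}): φ is true.
  y (successors {v, w}): φ is true.
  z (successors {x}): φ is false.
For instance, at y:
  At y: Box q -> s is true, r is true, so (Box q -> s) and r is true.
    At y: Box q is false, s is false, so Box q -> s is true.
      At y: Box q requires q at every successor {v, w}.
        q fails at v, so Box q is false at y.
Satisfying worlds: {v, x, y}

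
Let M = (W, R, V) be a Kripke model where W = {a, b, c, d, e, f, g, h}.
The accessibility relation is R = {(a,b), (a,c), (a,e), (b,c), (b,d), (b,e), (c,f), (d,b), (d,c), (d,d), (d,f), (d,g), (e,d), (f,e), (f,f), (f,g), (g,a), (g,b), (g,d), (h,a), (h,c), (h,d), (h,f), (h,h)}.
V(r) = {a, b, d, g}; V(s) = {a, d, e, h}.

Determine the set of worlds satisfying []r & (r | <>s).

e, g

Let φ = []r & (r | <>s). Evaluate φ at each world:
  a (successors {b, c, e}): φ is false.
  b (successors {c, d, e}): φ is false.
  c (successors {f}): φ is false.
  d (successors {b, c, d, f, g}): φ is false.
  e (successors {d}): φ is true.
  f (successors {e, f, g}): φ is false.
  g (successors {a, b, d}): φ is true.
  h (successors {a, c, d, f, h}): φ is false.
For instance, at b:
  At b: []r is false, r | <>s is true, so []r & (r | <>s) is false.
    At b: []r requires r at every successor {c, d, e}.
      r fails at c, so []r is false at b.
    At b: r is true, <>s is true, so r | <>s is true.
      At b: <>s requires s at some successor in {c, d, e}.
        s holds at d, so <>s is true at b.
Satisfying worlds: {e, g}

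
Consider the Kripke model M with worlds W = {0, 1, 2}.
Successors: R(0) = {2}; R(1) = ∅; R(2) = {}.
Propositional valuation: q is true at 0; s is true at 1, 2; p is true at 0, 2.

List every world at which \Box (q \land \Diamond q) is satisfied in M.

Let φ = \Box (q \land \Diamond q). Evaluate φ at each world:
  0 (successors {2}): φ is false.
  1 (successors ∅): φ is true.
  2 (successors ∅): φ is true.
For instance, at 0:
  At 0: \Box (q \land \Diamond q) requires q \land \Diamond q at every successor {2}.
    q \land \Diamond q fails at 2, so \Box (q \land \Diamond q) is false at 0.
      At 2: q is false, \Diamond q is false, so q \land \Diamond q is false.
Satisfying worlds: {1, 2}

1, 2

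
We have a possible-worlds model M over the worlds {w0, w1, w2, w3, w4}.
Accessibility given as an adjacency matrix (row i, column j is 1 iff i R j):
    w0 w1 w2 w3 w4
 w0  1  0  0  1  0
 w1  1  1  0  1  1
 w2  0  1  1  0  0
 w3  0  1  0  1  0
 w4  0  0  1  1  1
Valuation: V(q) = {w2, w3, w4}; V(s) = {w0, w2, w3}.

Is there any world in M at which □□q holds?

No

Let φ = □□q. Evaluate φ at each world:
  w0 (successors {w0, w3}): φ is false.
  w1 (successors {w0, w1, w3, w4}): φ is false.
  w2 (successors {w1, w2}): φ is false.
  w3 (successors {w1, w3}): φ is false.
  w4 (successors {w2, w3, w4}): φ is false.
For instance, at w4:
  At w4: □□q requires □q at every successor {w2, w3, w4}.
    □q fails at w2, so □□q is false at w4.
      At w2: □q requires q at every successor {w1, w2}.
        q fails at w1, so □q is false at w2.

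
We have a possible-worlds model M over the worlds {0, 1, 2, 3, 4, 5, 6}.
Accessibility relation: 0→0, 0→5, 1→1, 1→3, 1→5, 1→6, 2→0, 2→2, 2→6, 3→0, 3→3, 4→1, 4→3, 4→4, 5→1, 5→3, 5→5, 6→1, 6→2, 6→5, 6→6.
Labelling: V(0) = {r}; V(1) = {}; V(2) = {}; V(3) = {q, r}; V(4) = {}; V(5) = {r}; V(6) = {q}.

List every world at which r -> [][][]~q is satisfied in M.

Let φ = r -> [][][]~q. Evaluate φ at each world:
  0 (successors {0, 5}): φ is false.
  1 (successors {1, 3, 5, 6}): φ is true.
  2 (successors {0, 2, 6}): φ is true.
  3 (successors {0, 3}): φ is false.
  4 (successors {1, 3, 4}): φ is true.
  5 (successors {1, 3, 5}): φ is false.
  6 (successors {1, 2, 5, 6}): φ is true.
For instance, at 0:
  At 0: r is true, [][][]~q is false, so r -> [][][]~q is false.
    At 0: [][][]~q requires [][]~q at every successor {0, 5}.
      [][]~q fails at 0, so [][][]~q is false at 0.
Satisfying worlds: {1, 2, 4, 6}

1, 2, 4, 6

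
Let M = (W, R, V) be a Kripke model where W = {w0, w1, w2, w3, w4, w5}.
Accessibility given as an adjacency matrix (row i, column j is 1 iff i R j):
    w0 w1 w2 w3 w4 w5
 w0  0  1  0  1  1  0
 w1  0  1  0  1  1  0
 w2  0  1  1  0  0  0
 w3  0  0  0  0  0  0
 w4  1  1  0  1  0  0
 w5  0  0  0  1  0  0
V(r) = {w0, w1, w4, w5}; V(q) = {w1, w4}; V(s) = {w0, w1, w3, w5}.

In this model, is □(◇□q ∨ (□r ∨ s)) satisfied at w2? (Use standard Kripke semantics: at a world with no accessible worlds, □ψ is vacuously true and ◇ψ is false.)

At w2: □(◇□q ∨ (□r ∨ s)) requires ◇□q ∨ (□r ∨ s) at every successor {w1, w2}.
  ◇□q ∨ (□r ∨ s) fails at w2, so □(◇□q ∨ (□r ∨ s)) is false at w2.
    At w2: ◇□q is false, □r ∨ s is false, so ◇□q ∨ (□r ∨ s) is false.
      At w2: ◇□q requires □q at some successor in {w1, w2}.
        At w1: □q is false.
        At w2: □q is false.
      So ◇□q is false at w2.
      At w2: □r is false, s is false, so □r ∨ s is false.

No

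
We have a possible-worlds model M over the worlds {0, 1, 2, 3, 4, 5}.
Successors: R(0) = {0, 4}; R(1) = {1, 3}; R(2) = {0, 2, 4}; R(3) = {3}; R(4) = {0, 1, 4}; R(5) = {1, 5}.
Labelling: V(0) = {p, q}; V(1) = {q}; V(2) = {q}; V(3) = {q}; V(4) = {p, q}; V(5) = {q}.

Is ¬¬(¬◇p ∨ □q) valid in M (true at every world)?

Recall that □ψ holds at a world iff ψ holds at every accessible world, and ◇ψ holds iff ψ holds at some accessible world.
Let φ = ¬¬(¬◇p ∨ □q). Evaluate φ at each world:
  0 (successors {0, 4}): φ is true.
  1 (successors {1, 3}): φ is true.
  2 (successors {0, 2, 4}): φ is true.
  3 (successors {3}): φ is true.
  4 (successors {0, 1, 4}): φ is true.
  5 (successors {1, 5}): φ is true.
For instance, at 4:
  At 4: ¬(¬◇p ∨ □q) is false, so ¬¬(¬◇p ∨ □q) is true.
    At 4: ¬◇p ∨ □q is true, so ¬(¬◇p ∨ □q) is false.
      At 4: ¬◇p is false, □q is true, so ¬◇p ∨ □q is true.

Yes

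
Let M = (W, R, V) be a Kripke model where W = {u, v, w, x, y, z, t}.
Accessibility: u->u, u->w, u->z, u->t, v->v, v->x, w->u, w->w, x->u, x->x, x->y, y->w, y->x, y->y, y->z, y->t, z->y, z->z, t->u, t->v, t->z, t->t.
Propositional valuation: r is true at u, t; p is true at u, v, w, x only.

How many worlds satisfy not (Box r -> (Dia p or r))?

0

Recall that Box ψ holds at a world iff ψ holds at every accessible world, and Dia ψ holds iff ψ holds at some accessible world.
Let φ = not (Box r -> (Dia p or r)). Evaluate φ at each world:
  u (successors {u, w, z, t}): φ is false.
  v (successors {v, x}): φ is false.
  w (successors {u, w}): φ is false.
  x (successors {u, x, y}): φ is false.
  y (successors {w, x, y, z, t}): φ is false.
  z (successors {y, z}): φ is false.
  t (successors {u, v, z, t}): φ is false.
For instance, at w:
  At w: Box r -> (Dia p or r) is true, so not (Box r -> (Dia p or r)) is false.
    At w: Box r is false, Dia p or r is true, so Box r -> (Dia p or r) is true.
      At w: Box r requires r at every successor {u, w}.
        r fails at w, so Box r is false at w.
      At w: Dia p is true, r is false, so Dia p or r is true.
Satisfying worlds: none.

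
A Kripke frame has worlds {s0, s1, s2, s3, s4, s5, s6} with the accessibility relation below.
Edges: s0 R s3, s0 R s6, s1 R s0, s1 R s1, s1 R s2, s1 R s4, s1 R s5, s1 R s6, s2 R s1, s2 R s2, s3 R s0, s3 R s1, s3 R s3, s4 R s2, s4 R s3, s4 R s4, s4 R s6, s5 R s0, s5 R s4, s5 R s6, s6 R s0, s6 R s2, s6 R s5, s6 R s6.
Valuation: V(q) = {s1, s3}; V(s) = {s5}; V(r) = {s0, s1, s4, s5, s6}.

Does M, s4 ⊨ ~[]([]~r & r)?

Yes

Recall that []ψ holds at a world iff ψ holds at every accessible world, and <>ψ holds iff ψ holds at some accessible world.
At s4: []([]~r & r) is false, so ~[]([]~r & r) is true.
  At s4: []([]~r & r) requires []~r & r at every successor {s2, s3, s4, s6}.
    []~r & r fails at s2, so []([]~r & r) is false at s4.
      At s2: []~r is false, r is false, so []~r & r is false.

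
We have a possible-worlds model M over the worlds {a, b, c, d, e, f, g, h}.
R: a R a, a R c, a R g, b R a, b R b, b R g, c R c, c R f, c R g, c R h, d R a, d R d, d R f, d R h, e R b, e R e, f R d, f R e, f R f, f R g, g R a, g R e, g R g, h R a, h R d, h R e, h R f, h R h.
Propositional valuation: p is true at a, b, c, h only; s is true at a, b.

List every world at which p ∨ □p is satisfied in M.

Recall that □ψ holds at a world iff ψ holds at every accessible world, and ◇ψ holds iff ψ holds at some accessible world.
Let φ = p ∨ □p. Evaluate φ at each world:
  a (successors {a, c, g}): φ is true.
  b (successors {a, b, g}): φ is true.
  c (successors {c, f, g, h}): φ is true.
  d (successors {a, d, f, h}): φ is false.
  e (successors {b, e}): φ is false.
  f (successors {d, e, f, g}): φ is false.
  g (successors {a, e, g}): φ is false.
  h (successors {a, d, e, f, h}): φ is true.
For instance, at h:
  At h: p is true, □p is false, so p ∨ □p is true.
    At h: □p requires p at every successor {a, d, e, f, h}.
      p fails at d, so □p is false at h.
Satisfying worlds: {a, b, c, h}

a, b, c, h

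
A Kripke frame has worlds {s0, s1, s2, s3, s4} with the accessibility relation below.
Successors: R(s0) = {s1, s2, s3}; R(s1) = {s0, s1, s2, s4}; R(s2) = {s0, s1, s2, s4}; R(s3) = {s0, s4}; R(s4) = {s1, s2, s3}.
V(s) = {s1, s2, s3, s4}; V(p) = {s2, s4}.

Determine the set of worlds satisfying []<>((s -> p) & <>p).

Let φ = []<>((s -> p) & <>p). Evaluate φ at each world:
  s0 (successors {s1, s2, s3}): φ is true.
  s1 (successors {s0, s1, s2, s4}): φ is true.
  s2 (successors {s0, s1, s2, s4}): φ is true.
  s3 (successors {s0, s4}): φ is true.
  s4 (successors {s1, s2, s3}): φ is true.
For instance, at s1:
  At s1: []<>((s -> p) & <>p) requires <>((s -> p) & <>p) at every successor {s0, s1, s2, s4}.
    At s0: <>((s -> p) & <>p) is true.
    At s1: <>((s -> p) & <>p) is true.
    At s2: <>((s -> p) & <>p) is true.
    At s4: <>((s -> p) & <>p) is true.
  So []<>((s -> p) & <>p) is true at s1.
Satisfying worlds: {s0, s1, s2, s3, s4}

s0, s1, s2, s3, s4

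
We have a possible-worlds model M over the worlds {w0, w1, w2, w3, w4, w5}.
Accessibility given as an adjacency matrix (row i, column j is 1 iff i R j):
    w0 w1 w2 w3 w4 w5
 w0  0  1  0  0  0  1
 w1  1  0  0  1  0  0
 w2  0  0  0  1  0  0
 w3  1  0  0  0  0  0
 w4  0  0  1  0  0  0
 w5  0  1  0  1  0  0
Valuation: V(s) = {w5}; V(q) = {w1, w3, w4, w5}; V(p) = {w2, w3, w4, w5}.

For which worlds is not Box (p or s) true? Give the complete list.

Let φ = not Box (p or s). Evaluate φ at each world:
  w0 (successors {w1, w5}): φ is true.
  w1 (successors {w0, w3}): φ is true.
  w2 (successors {w3}): φ is false.
  w3 (successors {w0}): φ is true.
  w4 (successors {w2}): φ is false.
  w5 (successors {w1, w3}): φ is true.
For instance, at w4:
  At w4: Box (p or s) is true, so not Box (p or s) is false.
    At w4: Box (p or s) requires p or s at every successor {w2}.
      At w2: p or s is true.
    So Box (p or s) is true at w4.
Satisfying worlds: {w0, w1, w3, w5}

w0, w1, w3, w5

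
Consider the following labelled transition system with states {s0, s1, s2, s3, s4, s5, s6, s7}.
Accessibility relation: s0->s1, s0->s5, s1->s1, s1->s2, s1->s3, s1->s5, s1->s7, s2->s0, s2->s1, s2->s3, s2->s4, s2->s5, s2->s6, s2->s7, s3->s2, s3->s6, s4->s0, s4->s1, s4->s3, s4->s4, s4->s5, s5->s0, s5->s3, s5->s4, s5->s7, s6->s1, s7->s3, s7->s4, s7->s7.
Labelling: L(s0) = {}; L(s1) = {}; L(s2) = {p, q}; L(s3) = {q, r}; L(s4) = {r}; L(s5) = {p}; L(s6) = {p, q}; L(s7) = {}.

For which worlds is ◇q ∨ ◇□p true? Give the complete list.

Let φ = ◇q ∨ ◇□p. Evaluate φ at each world:
  s0 (successors {s1, s5}): φ is false.
  s1 (successors {s1, s2, s3, s5, s7}): φ is true.
  s2 (successors {s0, s1, s3, s4, s5, s6, s7}): φ is true.
  s3 (successors {s2, s6}): φ is true.
  s4 (successors {s0, s1, s3, s4, s5}): φ is true.
  s5 (successors {s0, s3, s4, s7}): φ is true.
  s6 (successors {s1}): φ is false.
  s7 (successors {s3, s4, s7}): φ is true.
For instance, at s7:
  At s7: ◇q is true, ◇□p is true, so ◇q ∨ ◇□p is true.
    At s7: ◇q requires q at some successor in {s3, s4, s7}.
      q holds at s3, so ◇q is true at s7.
    At s7: ◇□p requires □p at some successor in {s3, s4, s7}.
      □p holds at s3, so ◇□p is true at s7.
Satisfying worlds: {s1, s2, s3, s4, s5, s7}

s1, s2, s3, s4, s5, s7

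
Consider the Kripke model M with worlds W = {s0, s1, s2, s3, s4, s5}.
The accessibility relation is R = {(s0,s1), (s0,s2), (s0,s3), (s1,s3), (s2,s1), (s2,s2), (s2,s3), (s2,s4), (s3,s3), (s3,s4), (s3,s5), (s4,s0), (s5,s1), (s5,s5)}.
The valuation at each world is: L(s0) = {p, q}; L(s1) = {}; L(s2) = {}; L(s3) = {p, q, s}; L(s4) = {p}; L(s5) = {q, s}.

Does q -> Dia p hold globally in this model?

Let φ = q -> Dia p. Evaluate φ at each world:
  s0 (successors {s1, s2, s3}): φ is true.
  s1 (successors {s3}): φ is true.
  s2 (successors {s1, s2, s3, s4}): φ is true.
  s3 (successors {s3, s4, s5}): φ is true.
  s4 (successors {s0}): φ is true.
  s5 (successors {s1, s5}): φ is false.
Detail at s5 (counterexample):
  At s5: q is true, Dia p is false, so q -> Dia p is false.
    At s5: Dia p requires p at some successor in {s1, s5}.
      At s1: p is false.
      At s5: p is false.
    So Dia p is false at s5.

No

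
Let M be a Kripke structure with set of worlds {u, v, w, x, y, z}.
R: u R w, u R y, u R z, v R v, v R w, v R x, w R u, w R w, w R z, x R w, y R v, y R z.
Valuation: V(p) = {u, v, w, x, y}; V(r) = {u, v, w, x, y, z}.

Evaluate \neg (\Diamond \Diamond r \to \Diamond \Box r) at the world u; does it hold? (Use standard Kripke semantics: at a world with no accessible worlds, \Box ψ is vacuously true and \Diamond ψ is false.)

No

At u: \Diamond \Diamond r \to \Diamond \Box r is true, so \neg (\Diamond \Diamond r \to \Diamond \Box r) is false.
  At u: \Diamond \Diamond r is true, \Diamond \Box r is true, so \Diamond \Diamond r \to \Diamond \Box r is true.
    At u: \Diamond \Diamond r requires \Diamond r at some successor in {w, y, z}.
      \Diamond r holds at w, so \Diamond \Diamond r is true at u.
    At u: \Diamond \Box r requires \Box r at some successor in {w, y, z}.
      \Box r holds at w, so \Diamond \Box r is true at u.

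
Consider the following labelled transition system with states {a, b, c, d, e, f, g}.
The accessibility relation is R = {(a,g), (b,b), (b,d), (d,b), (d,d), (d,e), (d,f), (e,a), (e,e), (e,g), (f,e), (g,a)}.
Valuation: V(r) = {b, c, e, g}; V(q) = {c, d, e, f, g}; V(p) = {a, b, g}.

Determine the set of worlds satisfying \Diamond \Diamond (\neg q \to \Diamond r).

a, b, d, e, f, g

Recall that \Diamond ψ holds at a world iff ψ holds at some accessible world.
Let φ = \Diamond \Diamond (\neg q \to \Diamond r). Evaluate φ at each world:
  a (successors {g}): φ is true.
  b (successors {b, d}): φ is true.
  c (successors ∅): φ is false.
  d (successors {b, d, e, f}): φ is true.
  e (successors {a, e, g}): φ is true.
  f (successors {e}): φ is true.
  g (successors {a}): φ is true.
For instance, at e:
  At e: \Diamond \Diamond (\neg q \to \Diamond r) requires \Diamond (\neg q \to \Diamond r) at some successor in {a, e, g}.
    \Diamond (\neg q \to \Diamond r) holds at a, so \Diamond \Diamond (\neg q \to \Diamond r) is true at e.
      At a: \Diamond (\neg q \to \Diamond r) requires \neg q \to \Diamond r at some successor in {g}.
        \neg q \to \Diamond r holds at g, so \Diamond (\neg q \to \Diamond r) is true at a.
Satisfying worlds: {a, b, d, e, f, g}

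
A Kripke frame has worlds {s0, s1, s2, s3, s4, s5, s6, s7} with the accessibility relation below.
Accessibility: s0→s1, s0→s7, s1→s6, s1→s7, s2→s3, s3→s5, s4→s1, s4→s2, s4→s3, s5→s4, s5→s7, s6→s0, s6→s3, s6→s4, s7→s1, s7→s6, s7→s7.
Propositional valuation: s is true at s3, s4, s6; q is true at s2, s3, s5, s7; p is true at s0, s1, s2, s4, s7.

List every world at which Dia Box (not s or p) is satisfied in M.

Let φ = Dia Box (not s or p). Evaluate φ at each world:
  s0 (successors {s1, s7}): φ is false.
  s1 (successors {s6, s7}): φ is false.
  s2 (successors {s3}): φ is true.
  s3 (successors {s5}): φ is true.
  s4 (successors {s1, s2, s3}): φ is true.
  s5 (successors {s4, s7}): φ is false.
  s6 (successors {s0, s3, s4}): φ is true.
  s7 (successors {s1, s6, s7}): φ is false.
For instance, at s6:
  At s6: Dia Box (not s or p) requires Box (not s or p) at some successor in {s0, s3, s4}.
    Box (not s or p) holds at s0, so Dia Box (not s or p) is true at s6.
      At s0: Box (not s or p) requires not s or p at every successor {s1, s7}.
        At s1: not s or p is true.
        At s7: not s or p is true.
      So Box (not s or p) is true at s0.
Satisfying worlds: {s2, s3, s4, s6}

s2, s3, s4, s6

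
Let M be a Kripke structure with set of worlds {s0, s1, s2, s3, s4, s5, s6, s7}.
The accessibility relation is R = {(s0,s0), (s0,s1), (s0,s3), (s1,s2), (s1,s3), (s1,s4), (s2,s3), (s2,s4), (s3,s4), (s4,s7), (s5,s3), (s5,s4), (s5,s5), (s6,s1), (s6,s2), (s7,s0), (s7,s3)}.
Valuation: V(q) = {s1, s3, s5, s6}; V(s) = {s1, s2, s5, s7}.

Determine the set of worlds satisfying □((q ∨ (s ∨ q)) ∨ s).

s4, s6

Recall that □ψ holds at a world iff ψ holds at every accessible world, and ◇ψ holds iff ψ holds at some accessible world.
Let φ = □((q ∨ (s ∨ q)) ∨ s). Evaluate φ at each world:
  s0 (successors {s0, s1, s3}): φ is false.
  s1 (successors {s2, s3, s4}): φ is false.
  s2 (successors {s3, s4}): φ is false.
  s3 (successors {s4}): φ is false.
  s4 (successors {s7}): φ is true.
  s5 (successors {s3, s4, s5}): φ is false.
  s6 (successors {s1, s2}): φ is true.
  s7 (successors {s0, s3}): φ is false.
For instance, at s7:
  At s7: □((q ∨ (s ∨ q)) ∨ s) requires (q ∨ (s ∨ q)) ∨ s at every successor {s0, s3}.
    (q ∨ (s ∨ q)) ∨ s fails at s0, so □((q ∨ (s ∨ q)) ∨ s) is false at s7.
Satisfying worlds: {s4, s6}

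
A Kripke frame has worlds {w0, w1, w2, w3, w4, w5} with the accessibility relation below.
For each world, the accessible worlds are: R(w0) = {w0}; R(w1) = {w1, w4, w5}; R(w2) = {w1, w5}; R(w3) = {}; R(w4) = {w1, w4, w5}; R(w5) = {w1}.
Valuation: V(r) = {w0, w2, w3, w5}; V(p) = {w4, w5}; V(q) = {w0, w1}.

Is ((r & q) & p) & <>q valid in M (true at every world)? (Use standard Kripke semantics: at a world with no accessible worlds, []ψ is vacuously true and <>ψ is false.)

Let φ = ((r & q) & p) & <>q. Evaluate φ at each world:
  w0 (successors {w0}): φ is false.
  w1 (successors {w1, w4, w5}): φ is false.
  w2 (successors {w1, w5}): φ is false.
  w3 (successors ∅): φ is false.
  w4 (successors {w1, w4, w5}): φ is false.
  w5 (successors {w1}): φ is false.
Detail at w0 (counterexample):
  At w0: (r & q) & p is false, <>q is true, so ((r & q) & p) & <>q is false.
    At w0: <>q requires q at some successor in {w0}.
      q holds at w0, so <>q is true at w0.

No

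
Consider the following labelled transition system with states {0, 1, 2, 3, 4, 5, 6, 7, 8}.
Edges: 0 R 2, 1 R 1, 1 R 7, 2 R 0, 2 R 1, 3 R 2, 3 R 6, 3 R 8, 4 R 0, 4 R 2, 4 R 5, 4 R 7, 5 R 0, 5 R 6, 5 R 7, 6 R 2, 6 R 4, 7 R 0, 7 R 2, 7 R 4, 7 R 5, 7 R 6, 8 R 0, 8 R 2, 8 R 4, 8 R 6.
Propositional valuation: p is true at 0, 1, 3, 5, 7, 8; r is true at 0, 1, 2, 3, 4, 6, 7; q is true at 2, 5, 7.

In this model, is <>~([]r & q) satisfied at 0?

At 0: <>~([]r & q) requires ~([]r & q) at some successor in {2}.
  At 2: ~([]r & q) is false.
So <>~([]r & q) is false at 0.

No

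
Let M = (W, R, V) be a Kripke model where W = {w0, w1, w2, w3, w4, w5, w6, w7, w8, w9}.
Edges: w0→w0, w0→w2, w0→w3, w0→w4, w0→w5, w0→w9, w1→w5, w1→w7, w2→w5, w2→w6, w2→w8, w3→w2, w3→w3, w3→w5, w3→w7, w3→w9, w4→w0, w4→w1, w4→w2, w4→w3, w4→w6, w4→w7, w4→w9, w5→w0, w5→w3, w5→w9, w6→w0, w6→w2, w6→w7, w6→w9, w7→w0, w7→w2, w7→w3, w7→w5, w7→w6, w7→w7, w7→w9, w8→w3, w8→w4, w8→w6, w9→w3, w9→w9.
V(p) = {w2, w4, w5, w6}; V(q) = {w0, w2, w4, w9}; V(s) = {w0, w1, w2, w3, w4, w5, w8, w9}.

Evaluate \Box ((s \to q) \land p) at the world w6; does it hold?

Recall that \Box ψ holds at a world iff ψ holds at every accessible world, and \Diamond ψ holds iff ψ holds at some accessible world.
At w6: \Box ((s \to q) \land p) requires (s \to q) \land p at every successor {w0, w2, w7, w9}.
  (s \to q) \land p fails at w0, so \Box ((s \to q) \land p) is false at w6.

No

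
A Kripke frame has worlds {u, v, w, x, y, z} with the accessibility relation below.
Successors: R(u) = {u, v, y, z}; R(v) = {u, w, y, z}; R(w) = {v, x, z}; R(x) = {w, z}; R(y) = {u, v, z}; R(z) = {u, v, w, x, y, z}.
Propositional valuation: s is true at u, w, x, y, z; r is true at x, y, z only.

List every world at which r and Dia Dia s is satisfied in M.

Let φ = r and Dia Dia s. Evaluate φ at each world:
  u (successors {u, v, y, z}): φ is false.
  v (successors {u, w, y, z}): φ is false.
  w (successors {v, x, z}): φ is false.
  x (successors {w, z}): φ is true.
  y (successors {u, v, z}): φ is true.
  z (successors {u, v, w, x, y, z}): φ is true.
For instance, at u:
  At u: r is false, Dia Dia s is true, so r and Dia Dia s is false.
    At u: Dia Dia s requires Dia s at some successor in {u, v, y, z}.
      Dia s holds at u, so Dia Dia s is true at u.
Satisfying worlds: {x, y, z}

x, y, z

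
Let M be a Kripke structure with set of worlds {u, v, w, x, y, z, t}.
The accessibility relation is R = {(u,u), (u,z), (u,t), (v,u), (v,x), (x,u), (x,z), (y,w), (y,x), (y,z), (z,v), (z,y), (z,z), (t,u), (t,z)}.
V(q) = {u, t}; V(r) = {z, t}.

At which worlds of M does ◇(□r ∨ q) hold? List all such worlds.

Let φ = ◇(□r ∨ q). Evaluate φ at each world:
  u (successors {u, z, t}): φ is true.
  v (successors {u, x}): φ is true.
  w (successors ∅): φ is false.
  x (successors {u, z}): φ is true.
  y (successors {w, x, z}): φ is true.
  z (successors {v, y, z}): φ is false.
  t (successors {u, z}): φ is true.
For instance, at z:
  At z: ◇(□r ∨ q) requires □r ∨ q at some successor in {v, y, z}.
    At v: □r ∨ q is false.
    At y: □r ∨ q is false.
    At z: □r ∨ q is false.
  So ◇(□r ∨ q) is false at z.
Satisfying worlds: {u, v, x, y, t}

u, v, x, y, t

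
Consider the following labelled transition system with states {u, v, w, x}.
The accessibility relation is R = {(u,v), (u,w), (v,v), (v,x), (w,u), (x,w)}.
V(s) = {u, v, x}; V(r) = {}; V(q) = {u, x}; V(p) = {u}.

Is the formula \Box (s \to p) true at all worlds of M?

No

Recall that \Box ψ holds at a world iff ψ holds at every accessible world, and \Diamond ψ holds iff ψ holds at some accessible world.
Let φ = \Box (s \to p). Evaluate φ at each world:
  u (successors {v, w}): φ is false.
  v (successors {v, x}): φ is false.
  w (successors {u}): φ is true.
  x (successors {w}): φ is true.
Detail at u (counterexample):
  At u: \Box (s \to p) requires s \to p at every successor {v, w}.
    s \to p fails at v, so \Box (s \to p) is false at u.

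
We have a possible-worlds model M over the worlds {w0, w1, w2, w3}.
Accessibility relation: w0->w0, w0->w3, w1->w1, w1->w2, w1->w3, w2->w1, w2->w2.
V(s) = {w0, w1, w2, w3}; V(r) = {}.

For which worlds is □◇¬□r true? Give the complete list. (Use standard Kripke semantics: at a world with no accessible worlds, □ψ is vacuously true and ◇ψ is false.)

Let φ = □◇¬□r. Evaluate φ at each world:
  w0 (successors {w0, w3}): φ is false.
  w1 (successors {w1, w2, w3}): φ is false.
  w2 (successors {w1, w2}): φ is true.
  w3 (successors ∅): φ is true.
For instance, at w1:
  At w1: □◇¬□r requires ◇¬□r at every successor {w1, w2, w3}.
    ◇¬□r fails at w3, so □◇¬□r is false at w1.
      At w3: no accessible worlds, so ◇¬□r is false.
Satisfying worlds: {w2, w3}

w2, w3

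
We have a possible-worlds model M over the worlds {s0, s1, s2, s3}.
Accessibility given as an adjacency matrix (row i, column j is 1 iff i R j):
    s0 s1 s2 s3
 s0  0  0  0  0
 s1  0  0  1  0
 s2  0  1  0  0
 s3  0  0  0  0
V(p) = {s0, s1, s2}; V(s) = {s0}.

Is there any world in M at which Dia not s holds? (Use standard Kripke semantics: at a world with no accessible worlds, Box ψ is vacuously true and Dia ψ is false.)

Recall that Dia ψ holds at a world iff ψ holds at some accessible world.
Let φ = Dia not s. Evaluate φ at each world:
  s0 (successors ∅): φ is false.
  s1 (successors {s2}): φ is true.
  s2 (successors {s1}): φ is true.
  s3 (successors ∅): φ is false.
Detail at s1 (witness):
  At s1: Dia not s requires not s at some successor in {s2}.
    not s holds at s2, so Dia not s is true at s1.

Yes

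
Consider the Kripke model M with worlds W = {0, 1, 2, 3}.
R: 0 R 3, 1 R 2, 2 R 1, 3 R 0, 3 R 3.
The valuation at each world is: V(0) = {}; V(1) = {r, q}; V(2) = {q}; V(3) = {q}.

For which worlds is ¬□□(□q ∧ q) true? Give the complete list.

Recall that □ψ holds at a world iff ψ holds at every accessible world, and ◇ψ holds iff ψ holds at some accessible world.
Let φ = ¬□□(□q ∧ q). Evaluate φ at each world:
  0 (successors {3}): φ is true.
  1 (successors {2}): φ is false.
  2 (successors {1}): φ is false.
  3 (successors {0, 3}): φ is true.
For instance, at 0:
  At 0: □□(□q ∧ q) is false, so ¬□□(□q ∧ q) is true.
    At 0: □□(□q ∧ q) requires □(□q ∧ q) at every successor {3}.
      □(□q ∧ q) fails at 3, so □□(□q ∧ q) is false at 0.
Satisfying worlds: {0, 3}

0, 3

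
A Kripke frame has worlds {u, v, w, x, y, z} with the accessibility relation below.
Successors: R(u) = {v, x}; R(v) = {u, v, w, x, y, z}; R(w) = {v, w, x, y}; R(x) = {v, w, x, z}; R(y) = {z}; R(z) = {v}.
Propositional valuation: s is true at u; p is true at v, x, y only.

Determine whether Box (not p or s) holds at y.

Yes

At y: Box (not p or s) requires not p or s at every successor {z}.
  At z: not p or s is true.
So Box (not p or s) is true at y.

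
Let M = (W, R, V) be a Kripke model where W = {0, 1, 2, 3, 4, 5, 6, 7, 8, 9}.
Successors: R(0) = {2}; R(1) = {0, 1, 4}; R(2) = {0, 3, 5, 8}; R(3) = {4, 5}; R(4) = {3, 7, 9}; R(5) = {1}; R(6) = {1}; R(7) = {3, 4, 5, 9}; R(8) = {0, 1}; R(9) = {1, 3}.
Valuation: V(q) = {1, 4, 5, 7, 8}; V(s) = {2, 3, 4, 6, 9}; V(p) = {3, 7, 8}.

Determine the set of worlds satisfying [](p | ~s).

Let φ = [](p | ~s). Evaluate φ at each world:
  0 (successors {2}): φ is false.
  1 (successors {0, 1, 4}): φ is false.
  2 (successors {0, 3, 5, 8}): φ is true.
  3 (successors {4, 5}): φ is false.
  4 (successors {3, 7, 9}): φ is false.
  5 (successors {1}): φ is true.
  6 (successors {1}): φ is true.
  7 (successors {3, 4, 5, 9}): φ is false.
  8 (successors {0, 1}): φ is true.
  9 (successors {1, 3}): φ is true.
For instance, at 4:
  At 4: [](p | ~s) requires p | ~s at every successor {3, 7, 9}.
    p | ~s fails at 9, so [](p | ~s) is false at 4.
Satisfying worlds: {2, 5, 6, 8, 9}

2, 5, 6, 8, 9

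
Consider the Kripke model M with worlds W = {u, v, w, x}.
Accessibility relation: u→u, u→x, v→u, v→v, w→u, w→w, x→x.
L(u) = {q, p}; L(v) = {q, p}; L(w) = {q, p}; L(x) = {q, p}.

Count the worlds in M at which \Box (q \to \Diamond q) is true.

4

Recall that \Box ψ holds at a world iff ψ holds at every accessible world, and \Diamond ψ holds iff ψ holds at some accessible world.
Let φ = \Box (q \to \Diamond q). Evaluate φ at each world:
  u (successors {u, x}): φ is true.
  v (successors {u, v}): φ is true.
  w (successors {u, w}): φ is true.
  x (successors {x}): φ is true.
For instance, at u:
  At u: \Box (q \to \Diamond q) requires q \to \Diamond q at every successor {u, x}.
      At u: q is true, \Diamond q is true, so q \to \Diamond q is true.
      At x: q is true, \Diamond q is true, so q \to \Diamond q is true.
  So \Box (q \to \Diamond q) is true at u.
Satisfying worlds: {u, v, w, x}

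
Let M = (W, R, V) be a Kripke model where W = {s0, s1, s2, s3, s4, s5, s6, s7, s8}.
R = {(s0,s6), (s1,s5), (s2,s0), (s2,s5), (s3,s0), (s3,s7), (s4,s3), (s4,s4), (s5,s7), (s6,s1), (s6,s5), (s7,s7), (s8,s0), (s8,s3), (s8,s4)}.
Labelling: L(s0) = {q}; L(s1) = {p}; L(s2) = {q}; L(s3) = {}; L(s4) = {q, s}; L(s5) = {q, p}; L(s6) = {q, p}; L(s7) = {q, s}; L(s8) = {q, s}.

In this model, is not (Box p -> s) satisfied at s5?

At s5: Box p -> s is true, so not (Box p -> s) is false.
  At s5: Box p is false, s is false, so Box p -> s is true.
    At s5: Box p requires p at every successor {s7}.
      p fails at s7, so Box p is false at s5.

No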